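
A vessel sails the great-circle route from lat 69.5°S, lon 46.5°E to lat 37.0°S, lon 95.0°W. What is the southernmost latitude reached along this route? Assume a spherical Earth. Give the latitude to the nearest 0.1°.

The great circle lies in the plane with unit normal n̂ = (p₁ × p₂)/|p₁ × p₂|.
Here n̂_z ≈ -0.185; the vertex latitude is φ_max = arccos|n̂_z| ≈ 79.3°.
Check via Clairaut: cos φ_max = |cos φ₁| · sin C = cos(69.5°)·sin(148.0°) ≈ 0.185, again giving ≈ 79.3°.

≈ 79.3°S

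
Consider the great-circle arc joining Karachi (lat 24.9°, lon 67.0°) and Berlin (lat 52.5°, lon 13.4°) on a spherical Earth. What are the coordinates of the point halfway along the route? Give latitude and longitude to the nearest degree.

≈ lat 42°, lon 46°

From cos δ = sin φ₁ sin φ₂ + cos φ₁ cos φ₂ cos Δλ, the central angle is δ ≈ 0.848 rad (48.6°).
Interpolate at f = 1/2 with slerp weights a = sin((1−f)δ)/sin δ ≈ 0.549, b = sin(fδ)/sin δ ≈ 0.549.
p = a·p₁ + b·p₂ ≈ (0.519, 0.535, 0.666); φ = arcsin(p_z) ≈ 41.77°, λ = atan2(p_y, p_x) ≈ 45.88°.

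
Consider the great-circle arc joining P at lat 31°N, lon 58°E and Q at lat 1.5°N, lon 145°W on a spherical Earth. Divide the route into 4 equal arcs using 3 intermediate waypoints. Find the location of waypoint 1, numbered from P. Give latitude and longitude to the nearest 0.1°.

≈ lat 54.0°N, lon 95.4°E

Write both endpoints as unit vectors p₁, p₂ with components (cos φ cos λ, cos φ sin λ, sin φ).
The central angle between the endpoints is δ = arccos(p₁·p₂) ≈ 2.458 rad (140.8°).
Interpolate at f = 1/4 with slerp weights a = sin((1−f)δ)/sin δ ≈ 1.525, b = sin(fδ)/sin δ ≈ 0.913.
p = a·p₁ + b·p₂ ≈ (-0.055, 0.585, 0.809); φ = arcsin(p_z) ≈ 54.02°, λ = atan2(p_y, p_x) ≈ 95.36°.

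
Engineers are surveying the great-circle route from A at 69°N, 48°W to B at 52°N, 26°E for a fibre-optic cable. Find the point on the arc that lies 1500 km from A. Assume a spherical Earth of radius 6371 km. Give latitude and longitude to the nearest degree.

Write both endpoints as unit vectors p₁, p₂ with components (cos φ cos λ, cos φ sin λ, sin φ).
The central angle between the endpoints is δ = arccos(p₁·p₂) ≈ 0.649 rad (37.2°). The total great-circle distance is δ·R ≈ 0.649 × 6371 ≈ 4137 km, so the target fraction is f = 1500/4137 ≈ 0.363.
Interpolate at f ≈ 0.363 with slerp weights a = sin((1−f)δ)/sin δ ≈ 0.665, b = sin(fδ)/sin δ ≈ 0.386.
p = a·p₁ + b·p₂ ≈ (0.373, -0.073, 0.925); φ = arcsin(p_z) ≈ 67.66°, λ = atan2(p_y, p_x) ≈ -11.08°.

≈ 68°N, 11°W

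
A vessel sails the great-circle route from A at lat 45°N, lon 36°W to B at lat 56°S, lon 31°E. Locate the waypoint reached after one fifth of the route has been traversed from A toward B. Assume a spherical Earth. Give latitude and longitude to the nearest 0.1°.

≈ lat 25.0°N, lon 21.7°W

Write both endpoints as unit vectors p₁, p₂ with components (cos φ cos λ, cos φ sin λ, sin φ).
The central angle between the endpoints is δ = arccos(p₁·p₂) ≈ 2.017 rad (115.6°).
Interpolate at f = 1/5 with slerp weights a = sin((1−f)δ)/sin δ ≈ 1.108, b = sin(fδ)/sin δ ≈ 0.435.
p = a·p₁ + b·p₂ ≈ (0.842, -0.335, 0.422); φ = arcsin(p_z) ≈ 24.98°, λ = atan2(p_y, p_x) ≈ -21.69°.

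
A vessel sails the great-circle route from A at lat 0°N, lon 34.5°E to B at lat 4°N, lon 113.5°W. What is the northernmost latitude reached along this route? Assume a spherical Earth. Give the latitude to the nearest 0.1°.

The great circle lies in the plane with unit normal n̂ = (p₁ × p₂)/|p₁ × p₂|.
Here n̂_z ≈ -0.991; the vertex latitude is φ_max = arccos|n̂_z| ≈ 7.5°.

≈ 7.5°N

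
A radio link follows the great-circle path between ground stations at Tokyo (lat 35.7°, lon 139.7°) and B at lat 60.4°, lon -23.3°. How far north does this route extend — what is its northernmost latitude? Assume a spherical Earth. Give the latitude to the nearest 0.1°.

The great circle lies in the plane with unit normal n̂ = (p₁ × p₂)/|p₁ × p₂|.
Here n̂_z ≈ -0.118; the vertex latitude is φ_max = arccos|n̂_z| ≈ 83.2°.
Check via Clairaut: cos φ_max = |cos φ₁| · sin C = cos(35.7°)·sin(8.4°) ≈ 0.118, again giving ≈ 83.2°.

≈ 83.2°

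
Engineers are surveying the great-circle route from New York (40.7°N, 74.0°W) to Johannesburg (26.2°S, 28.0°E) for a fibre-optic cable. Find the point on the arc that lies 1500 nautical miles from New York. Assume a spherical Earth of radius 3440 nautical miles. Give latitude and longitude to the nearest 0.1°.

Convert each endpoint to a unit vector on the sphere (x = cos φ cos λ, y = cos φ sin λ, z = sin φ).
The central angle between the endpoints is δ = arccos(p₁·p₂) ≈ 2.015 rad (115.4°). The total great-circle distance is δ·R ≈ 2.015 × 3440 ≈ 6930 nmi, so the target fraction is f = 1500/6930 ≈ 0.216.
Interpolate at f ≈ 0.216 with slerp weights a = sin((1−f)δ)/sin δ ≈ 1.107, b = sin(fδ)/sin δ ≈ 0.468.
p = a·p₁ + b·p₂ ≈ (0.602, -0.610, 0.516); φ = arcsin(p_z) ≈ 31.03°, λ = atan2(p_y, p_x) ≈ -45.38°.

≈ 31.0°N, 45.4°W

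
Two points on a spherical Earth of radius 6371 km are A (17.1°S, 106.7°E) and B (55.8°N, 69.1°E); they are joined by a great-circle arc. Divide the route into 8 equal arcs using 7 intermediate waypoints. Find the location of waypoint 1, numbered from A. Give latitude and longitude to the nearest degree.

≈ (8°S, 103°E)

From cos δ = sin φ₁ sin φ₂ + cos φ₁ cos φ₂ cos Δλ, the central angle is δ ≈ 1.387 rad (79.5°).
Interpolate at f = 1/8 with slerp weights a = sin((1−f)δ)/sin δ ≈ 0.953, b = sin(fδ)/sin δ ≈ 0.175.
p = a·p₁ + b·p₂ ≈ (-0.227, 0.965, -0.135); φ = arcsin(p_z) ≈ -7.76°, λ = atan2(p_y, p_x) ≈ 103.22°.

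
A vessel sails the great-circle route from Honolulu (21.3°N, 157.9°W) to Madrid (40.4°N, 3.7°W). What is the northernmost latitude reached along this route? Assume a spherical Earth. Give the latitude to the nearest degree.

The great circle lies in the plane with unit normal n̂ = (p₁ × p₂)/|p₁ × p₂|.
Here n̂_z ≈ +0.337; the vertex latitude is φ_max = arccos|n̂_z| ≈ 70.3°.

≈ 70°N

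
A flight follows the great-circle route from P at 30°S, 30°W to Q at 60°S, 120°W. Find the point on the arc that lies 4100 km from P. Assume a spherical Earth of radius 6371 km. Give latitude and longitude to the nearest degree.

≈ 56°S, 67°W

Write both endpoints as unit vectors p₁, p₂ with components (cos φ cos λ, cos φ sin λ, sin φ).
The central angle between the endpoints is δ = arccos(p₁·p₂) ≈ 1.123 rad (64.3°). The total great-circle distance is δ·R ≈ 1.123 × 6371 ≈ 7154 km, so the target fraction is f = 4100/7154 ≈ 0.573.
Interpolate at f ≈ 0.573 with slerp weights a = sin((1−f)δ)/sin δ ≈ 0.512, b = sin(fδ)/sin δ ≈ 0.666.
p = a·p₁ + b·p₂ ≈ (0.217, -0.510, -0.832); φ = arcsin(p_z) ≈ -56.34°, λ = atan2(p_y, p_x) ≈ -66.91°.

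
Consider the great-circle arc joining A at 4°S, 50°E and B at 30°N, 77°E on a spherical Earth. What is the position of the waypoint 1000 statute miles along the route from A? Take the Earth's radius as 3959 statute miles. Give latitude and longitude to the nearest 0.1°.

Convert each endpoint to a unit vector on the sphere (x = cos φ cos λ, y = cos φ sin λ, z = sin φ).
The central angle between the endpoints is δ = arccos(p₁·p₂) ≈ 0.745 rad (42.7°). The total great-circle distance is δ·R ≈ 0.745 × 3959 ≈ 2951 mi, so the target fraction is f = 1000/2951 ≈ 0.339.
Interpolate at f ≈ 0.339 with slerp weights a = sin((1−f)δ)/sin δ ≈ 0.697, b = sin(fδ)/sin δ ≈ 0.368.
p = a·p₁ + b·p₂ ≈ (0.519, 0.844, 0.136); φ = arcsin(p_z) ≈ 7.79°, λ = atan2(p_y, p_x) ≈ 58.41°.

≈ 7.8°N, 58.4°E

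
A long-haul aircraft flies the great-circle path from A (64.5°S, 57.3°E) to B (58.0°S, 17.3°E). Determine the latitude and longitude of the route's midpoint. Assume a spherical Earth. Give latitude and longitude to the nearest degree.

≈ (63°S, 35°E)

From cos δ = sin φ₁ sin φ₂ + cos φ₁ cos φ₂ cos Δλ, the central angle is δ ≈ 0.348 rad (19.9°).
Interpolate at f = 1/2 with slerp weights a = sin((1−f)δ)/sin δ ≈ 0.508, b = sin(fδ)/sin δ ≈ 0.508.
p = a·p₁ + b·p₂ ≈ (0.375, 0.264, -0.889); φ = arcsin(p_z) ≈ -62.71°, λ = atan2(p_y, p_x) ≈ 35.14°.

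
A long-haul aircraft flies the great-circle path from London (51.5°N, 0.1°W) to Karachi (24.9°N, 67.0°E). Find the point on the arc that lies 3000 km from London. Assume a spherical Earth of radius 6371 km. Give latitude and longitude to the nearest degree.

The haversine formula gives a central angle δ ≈ 0.989 rad (56.7°) between the endpoints. The total great-circle distance is δ·R ≈ 0.989 × 6371 ≈ 6303 km, so the target fraction is f = 3000/6303 ≈ 0.476.
Interpolate at f ≈ 0.476 with slerp weights a = sin((1−f)δ)/sin δ ≈ 0.593, b = sin(fδ)/sin δ ≈ 0.543.
p = a·p₁ + b·p₂ ≈ (0.562, 0.453, 0.693); φ = arcsin(p_z) ≈ 43.84°, λ = atan2(p_y, p_x) ≈ 38.87°.

≈ (44°N, 39°E)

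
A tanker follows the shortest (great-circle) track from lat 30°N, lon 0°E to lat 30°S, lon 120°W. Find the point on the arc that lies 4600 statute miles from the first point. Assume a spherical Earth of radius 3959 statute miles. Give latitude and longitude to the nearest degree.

≈ lat 1°S, lon 62°W

Convert each endpoint to a unit vector on the sphere (x = cos φ cos λ, y = cos φ sin λ, z = sin φ).
The central angle between the endpoints is δ = arccos(p₁·p₂) ≈ 2.246 rad (128.7°). The total great-circle distance is δ·R ≈ 2.246 × 3959 ≈ 8892 mi, so the target fraction is f = 4600/8892 ≈ 0.517.
Interpolate at f ≈ 0.517 with slerp weights a = sin((1−f)δ)/sin δ ≈ 1.132, b = sin(fδ)/sin δ ≈ 1.175.
p = a·p₁ + b·p₂ ≈ (0.472, -0.882, -0.022); φ = arcsin(p_z) ≈ -1.24°, λ = atan2(p_y, p_x) ≈ -61.86°.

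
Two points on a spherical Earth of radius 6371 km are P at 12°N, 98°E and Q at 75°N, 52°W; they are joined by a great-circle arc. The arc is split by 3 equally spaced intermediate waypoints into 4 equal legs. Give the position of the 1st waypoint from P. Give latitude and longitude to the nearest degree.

≈ 35°N, 95°E

The haversine formula gives a central angle δ ≈ 1.589 rad (91.1°) between the endpoints.
Interpolate at f = 1/4 with slerp weights a = sin((1−f)δ)/sin δ ≈ 0.929, b = sin(fδ)/sin δ ≈ 0.387.
p = a·p₁ + b·p₂ ≈ (-0.065, 0.821, 0.567); φ = arcsin(p_z) ≈ 34.54°, λ = atan2(p_y, p_x) ≈ 94.51°.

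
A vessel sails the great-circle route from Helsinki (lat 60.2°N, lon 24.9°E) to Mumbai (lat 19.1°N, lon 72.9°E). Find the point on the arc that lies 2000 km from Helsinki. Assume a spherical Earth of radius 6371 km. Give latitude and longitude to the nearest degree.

The haversine formula gives a central angle δ ≈ 0.930 rad (53.3°) between the endpoints. The total great-circle distance is δ·R ≈ 0.930 × 6371 ≈ 5922 km, so the target fraction is f = 2000/5922 ≈ 0.338.
Interpolate at f ≈ 0.338 with slerp weights a = sin((1−f)δ)/sin δ ≈ 0.721, b = sin(fδ)/sin δ ≈ 0.385.
p = a·p₁ + b·p₂ ≈ (0.432, 0.499, 0.751); φ = arcsin(p_z) ≈ 48.71°, λ = atan2(p_y, p_x) ≈ 49.11°.

≈ lat 49°N, lon 49°E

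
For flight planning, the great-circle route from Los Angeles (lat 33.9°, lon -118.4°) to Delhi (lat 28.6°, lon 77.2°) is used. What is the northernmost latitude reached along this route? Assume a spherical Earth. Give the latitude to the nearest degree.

≈ 77°

The great circle lies in the plane with unit normal n̂ = (p₁ × p₂)/|p₁ × p₂|.
Here n̂_z ≈ -0.218; the vertex latitude is φ_max = arccos|n̂_z| ≈ 77.4°.
Check via Clairaut: cos φ_max = |cos φ₁| · sin C = cos(33.9°)·sin(15.2°) ≈ 0.218, again giving ≈ 77.4°.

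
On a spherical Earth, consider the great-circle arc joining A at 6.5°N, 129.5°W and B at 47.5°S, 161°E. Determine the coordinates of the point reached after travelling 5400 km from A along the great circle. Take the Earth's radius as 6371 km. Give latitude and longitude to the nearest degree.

≈ 30°S, 163°W

Convert each endpoint to a unit vector on the sphere (x = cos φ cos λ, y = cos φ sin λ, z = sin φ).
The central angle between the endpoints is δ = arccos(p₁·p₂) ≈ 1.419 rad (81.3°). The total great-circle distance is δ·R ≈ 1.419 × 6371 ≈ 9038 km, so the target fraction is f = 5400/9038 ≈ 0.597.
Interpolate at f ≈ 0.597 with slerp weights a = sin((1−f)δ)/sin δ ≈ 0.547, b = sin(fδ)/sin δ ≈ 0.758.
p = a·p₁ + b·p₂ ≈ (-0.830, -0.252, -0.497); φ = arcsin(p_z) ≈ -29.82°, λ = atan2(p_y, p_x) ≈ -163.09°.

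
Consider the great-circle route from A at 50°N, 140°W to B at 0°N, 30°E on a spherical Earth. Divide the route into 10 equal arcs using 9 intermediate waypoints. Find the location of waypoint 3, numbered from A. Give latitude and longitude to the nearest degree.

Convert each endpoint to a unit vector on the sphere (x = cos φ cos λ, y = cos φ sin λ, z = sin φ).
The central angle between the endpoints is δ = arccos(p₁·p₂) ≈ 2.256 rad (129.3°).
Interpolate at f = 3/10 with slerp weights a = sin((1−f)δ)/sin δ ≈ 1.292, b = sin(fδ)/sin δ ≈ 0.809.
p = a·p₁ + b·p₂ ≈ (0.065, -0.129, 0.990); φ = arcsin(p_z) ≈ 81.70°, λ = atan2(p_y, p_x) ≈ -63.40°.

≈ 82°N, 63°W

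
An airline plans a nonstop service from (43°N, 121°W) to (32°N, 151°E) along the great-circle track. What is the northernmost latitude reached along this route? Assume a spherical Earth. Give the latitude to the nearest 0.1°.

≈ 47.9°N

The great circle lies in the plane with unit normal n̂ = (p₁ × p₂)/|p₁ × p₂|.
Here n̂_z ≈ -0.671; the vertex latitude is φ_max = arccos|n̂_z| ≈ 47.9°.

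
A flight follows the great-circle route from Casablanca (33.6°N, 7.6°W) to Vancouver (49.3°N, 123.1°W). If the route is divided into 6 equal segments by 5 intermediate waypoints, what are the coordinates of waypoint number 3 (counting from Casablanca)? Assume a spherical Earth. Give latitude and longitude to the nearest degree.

≈ (58°N, 54°W)

Convert each endpoint to a unit vector on the sphere (x = cos φ cos λ, y = cos φ sin λ, z = sin φ).
The central angle between the endpoints is δ = arccos(p₁·p₂) ≈ 1.384 rad (79.3°).
Interpolate at f = 3/6 with slerp weights a = sin((1−f)δ)/sin δ ≈ 0.649, b = sin(fδ)/sin δ ≈ 0.649.
p = a·p₁ + b·p₂ ≈ (0.305, -0.426, 0.852); φ = arcsin(p_z) ≈ 58.39°, λ = atan2(p_y, p_x) ≈ -54.43°.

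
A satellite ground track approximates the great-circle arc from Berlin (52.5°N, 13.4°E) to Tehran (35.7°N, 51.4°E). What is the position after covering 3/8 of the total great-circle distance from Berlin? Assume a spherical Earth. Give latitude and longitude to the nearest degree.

≈ (48°N, 30°E)

Convert each endpoint to a unit vector on the sphere (x = cos φ cos λ, y = cos φ sin λ, z = sin φ).
The central angle between the endpoints is δ = arccos(p₁·p₂) ≈ 0.550 rad (31.5°).
Interpolate at f = 3/8 with slerp weights a = sin((1−f)δ)/sin δ ≈ 0.645, b = sin(fδ)/sin δ ≈ 0.392.
p = a·p₁ + b·p₂ ≈ (0.580, 0.340, 0.740); φ = arcsin(p_z) ≈ 47.75°, λ = atan2(p_y, p_x) ≈ 30.34°.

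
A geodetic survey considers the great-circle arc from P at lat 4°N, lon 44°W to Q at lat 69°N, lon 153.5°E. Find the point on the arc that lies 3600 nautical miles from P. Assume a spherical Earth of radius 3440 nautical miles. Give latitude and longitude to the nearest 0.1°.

From cos δ = sin φ₁ sin φ₂ + cos φ₁ cos φ₂ cos Δλ, the central angle is δ ≈ 1.850 rad (106.0°). The total great-circle distance is δ·R ≈ 1.850 × 3440 ≈ 6365 nmi, so the target fraction is f = 3600/6365 ≈ 0.566.
Interpolate at f ≈ 0.566 with slerp weights a = sin((1−f)δ)/sin δ ≈ 0.749, b = sin(fδ)/sin δ ≈ 0.901.
p = a·p₁ + b·p₂ ≈ (0.249, -0.375, 0.893); φ = arcsin(p_z) ≈ 63.26°, λ = atan2(p_y, p_x) ≈ -56.46°.

≈ lat 63.3°N, lon 56.5°W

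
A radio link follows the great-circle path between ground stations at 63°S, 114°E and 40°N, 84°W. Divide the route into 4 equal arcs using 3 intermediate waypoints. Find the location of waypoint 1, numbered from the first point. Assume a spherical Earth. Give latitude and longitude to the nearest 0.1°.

Convert each endpoint to a unit vector on the sphere (x = cos φ cos λ, y = cos φ sin λ, z = sin φ).
The central angle between the endpoints is δ = arccos(p₁·p₂) ≈ 2.699 rad (154.6°).
Interpolate at f = 1/4 with slerp weights a = sin((1−f)δ)/sin δ ≈ 2.098, b = sin(fδ)/sin δ ≈ 1.457.
p = a·p₁ + b·p₂ ≈ (-0.271, -0.240, -0.932); φ = arcsin(p_z) ≈ -68.78°, λ = atan2(p_y, p_x) ≈ -138.40°.

≈ 68.8°S, 138.4°W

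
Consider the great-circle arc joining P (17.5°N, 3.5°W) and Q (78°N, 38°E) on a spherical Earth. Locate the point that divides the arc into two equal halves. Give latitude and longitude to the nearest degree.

≈ (49°N, 4°E)

Convert each endpoint to a unit vector on the sphere (x = cos φ cos λ, y = cos φ sin λ, z = sin φ).
The central angle between the endpoints is δ = arccos(p₁·p₂) ≈ 1.112 rad (63.7°).
Interpolate at f = 1/2 with slerp weights a = sin((1−f)δ)/sin δ ≈ 0.589, b = sin(fδ)/sin δ ≈ 0.589.
p = a·p₁ + b·p₂ ≈ (0.657, 0.041, 0.753); φ = arcsin(p_z) ≈ 48.84°, λ = atan2(p_y, p_x) ≈ 3.58°.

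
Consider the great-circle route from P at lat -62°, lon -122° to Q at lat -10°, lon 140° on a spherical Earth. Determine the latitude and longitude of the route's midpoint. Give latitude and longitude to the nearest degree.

Write both endpoints as unit vectors p₁, p₂ with components (cos φ cos λ, cos φ sin λ, sin φ).
The central angle between the endpoints is δ = arccos(p₁·p₂) ≈ 1.482 rad (84.9°).
Interpolate at f = 1/2 with slerp weights a = sin((1−f)δ)/sin δ ≈ 0.678, b = sin(fδ)/sin δ ≈ 0.678.
p = a·p₁ + b·p₂ ≈ (-0.680, 0.159, -0.716); φ = arcsin(p_z) ≈ -45.72°, λ = atan2(p_y, p_x) ≈ 166.82°.

≈ lat -46°, lon 167°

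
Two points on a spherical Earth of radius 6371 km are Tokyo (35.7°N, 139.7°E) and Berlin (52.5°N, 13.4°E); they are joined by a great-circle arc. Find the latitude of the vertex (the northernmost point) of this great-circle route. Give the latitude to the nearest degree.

≈ 66°N

The great circle lies in the plane with unit normal n̂ = (p₁ × p₂)/|p₁ × p₂|.
Here n̂_z ≈ -0.404; the vertex latitude is φ_max = arccos|n̂_z| ≈ 66.2°.
Check via Clairaut: cos φ_max = |cos φ₁| · sin C = cos(35.7°)·sin(29.9°) ≈ 0.404, again giving ≈ 66.2°.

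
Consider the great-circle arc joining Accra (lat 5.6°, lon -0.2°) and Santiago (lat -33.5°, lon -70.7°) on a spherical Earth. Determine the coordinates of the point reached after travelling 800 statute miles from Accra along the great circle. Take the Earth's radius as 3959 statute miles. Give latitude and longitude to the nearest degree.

≈ lat -1°, lon -10°

Convert each endpoint to a unit vector on the sphere (x = cos φ cos λ, y = cos φ sin λ, z = sin φ).
The central angle between the endpoints is δ = arccos(p₁·p₂) ≈ 1.346 rad (77.1°). The total great-circle distance is δ·R ≈ 1.346 × 3959 ≈ 5328 mi, so the target fraction is f = 800/5328 ≈ 0.150.
Interpolate at f ≈ 0.150 with slerp weights a = sin((1−f)δ)/sin δ ≈ 0.934, b = sin(fδ)/sin δ ≈ 0.206.
p = a·p₁ + b·p₂ ≈ (0.986, -0.165, -0.023); φ = arcsin(p_z) ≈ -1.29°, λ = atan2(p_y, p_x) ≈ -9.52°.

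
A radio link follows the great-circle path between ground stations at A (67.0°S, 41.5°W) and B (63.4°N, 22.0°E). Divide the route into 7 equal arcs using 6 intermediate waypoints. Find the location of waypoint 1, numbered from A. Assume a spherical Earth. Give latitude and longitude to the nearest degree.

≈ (50°S, 23°W)

From cos δ = sin φ₁ sin φ₂ + cos φ₁ cos φ₂ cos Δλ, the central angle is δ ≈ 2.411 rad (138.2°).
Interpolate at f = 1/7 with slerp weights a = sin((1−f)δ)/sin δ ≈ 1.318, b = sin(fδ)/sin δ ≈ 0.506.
p = a·p₁ + b·p₂ ≈ (0.596, -0.256, -0.761); φ = arcsin(p_z) ≈ -49.55°, λ = atan2(p_y, p_x) ≈ -23.28°.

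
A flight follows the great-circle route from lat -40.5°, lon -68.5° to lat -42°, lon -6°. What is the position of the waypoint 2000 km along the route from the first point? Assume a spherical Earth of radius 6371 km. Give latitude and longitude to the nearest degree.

≈ lat -45°, lon -45°

Convert each endpoint to a unit vector on the sphere (x = cos φ cos λ, y = cos φ sin λ, z = sin φ).
The central angle between the endpoints is δ = arccos(p₁·p₂) ≈ 0.802 rad (45.9°). The total great-circle distance is δ·R ≈ 0.802 × 6371 ≈ 5108 km, so the target fraction is f = 2000/5108 ≈ 0.392.
Interpolate at f ≈ 0.392 with slerp weights a = sin((1−f)δ)/sin δ ≈ 0.652, b = sin(fδ)/sin δ ≈ 0.430.
p = a·p₁ + b·p₂ ≈ (0.499, -0.495, -0.711); φ = arcsin(p_z) ≈ -45.33°, λ = atan2(p_y, p_x) ≈ -44.74°.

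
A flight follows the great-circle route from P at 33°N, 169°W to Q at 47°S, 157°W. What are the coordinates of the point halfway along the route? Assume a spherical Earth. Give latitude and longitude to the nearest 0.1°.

Convert each endpoint to a unit vector on the sphere (x = cos φ cos λ, y = cos φ sin λ, z = sin φ).
The central angle between the endpoints is δ = arccos(p₁·p₂) ≈ 1.409 rad (80.7°).
Interpolate at f = 1/2 with slerp weights a = sin((1−f)δ)/sin δ ≈ 0.656, b = sin(fδ)/sin δ ≈ 0.656.
p = a·p₁ + b·p₂ ≈ (-0.952, -0.280, -0.123); φ = arcsin(p_z) ≈ -7.04°, λ = atan2(p_y, p_x) ≈ -163.62°.

≈ 7.0°S, 163.6°W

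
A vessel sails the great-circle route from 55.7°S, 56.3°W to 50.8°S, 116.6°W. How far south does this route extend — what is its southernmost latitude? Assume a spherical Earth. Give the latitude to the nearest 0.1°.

The great circle lies in the plane with unit normal n̂ = (p₁ × p₂)/|p₁ × p₂|.
Here n̂_z ≈ -0.536; the vertex latitude is φ_max = arccos|n̂_z| ≈ 57.6°.
Check via Clairaut: cos φ_max = |cos φ₁| · sin C = cos(55.7°)·sin(108.0°) ≈ 0.536, again giving ≈ 57.6°.

≈ 57.6°S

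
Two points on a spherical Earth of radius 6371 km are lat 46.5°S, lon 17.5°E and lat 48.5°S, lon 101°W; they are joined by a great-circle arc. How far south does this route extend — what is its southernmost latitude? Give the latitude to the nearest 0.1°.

The great circle lies in the plane with unit normal n̂ = (p₁ × p₂)/|p₁ × p₂|.
Here n̂_z ≈ -0.424; the vertex latitude is φ_max = arccos|n̂_z| ≈ 64.9°.
Check via Clairaut: cos φ_max = |cos φ₁| · sin C = cos(46.5°)·sin(142.0°) ≈ 0.424, again giving ≈ 64.9°.

≈ 64.9°S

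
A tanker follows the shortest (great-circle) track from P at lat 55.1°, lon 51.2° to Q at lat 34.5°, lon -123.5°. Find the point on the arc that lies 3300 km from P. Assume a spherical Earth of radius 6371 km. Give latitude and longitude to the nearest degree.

The haversine formula gives a central angle δ ≈ 1.576 rad (90.3°) between the endpoints. The total great-circle distance is δ·R ≈ 1.576 × 6371 ≈ 10039 km, so the target fraction is f = 3300/10039 ≈ 0.329.
Interpolate at f ≈ 0.329 with slerp weights a = sin((1−f)δ)/sin δ ≈ 0.871, b = sin(fδ)/sin δ ≈ 0.495.
p = a·p₁ + b·p₂ ≈ (0.087, 0.048, 0.995); φ = arcsin(p_z) ≈ 84.28°, λ = atan2(p_y, p_x) ≈ 28.97°.

≈ lat 84°, lon 29°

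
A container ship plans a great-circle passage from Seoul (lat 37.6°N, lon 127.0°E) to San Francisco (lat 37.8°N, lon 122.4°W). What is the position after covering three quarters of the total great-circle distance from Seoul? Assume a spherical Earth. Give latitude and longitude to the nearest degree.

≈ lat 49°N, lon 146°W

From cos δ = sin φ₁ sin φ₂ + cos φ₁ cos φ₂ cos Δλ, the central angle is δ ≈ 1.416 rad (81.2°).
Interpolate at f = 3/4 with slerp weights a = sin((1−f)δ)/sin δ ≈ 0.351, b = sin(fδ)/sin δ ≈ 0.884.
p = a·p₁ + b·p₂ ≈ (-0.542, -0.368, 0.756); φ = arcsin(p_z) ≈ 49.11°, λ = atan2(p_y, p_x) ≈ -145.83°.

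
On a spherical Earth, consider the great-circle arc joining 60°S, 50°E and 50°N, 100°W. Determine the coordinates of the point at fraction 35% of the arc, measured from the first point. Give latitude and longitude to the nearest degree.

The haversine formula gives a central angle δ ≈ 2.799 rad (160.3°) between the endpoints.
Interpolate at f = 0.35 with slerp weights a = sin((1−f)δ)/sin δ ≈ 2.882, b = sin(fδ)/sin δ ≈ 2.469.
p = a·p₁ + b·p₂ ≈ (0.651, -0.459, -0.605); φ = arcsin(p_z) ≈ -37.23°, λ = atan2(p_y, p_x) ≈ -35.18°.

≈ 37°S, 35°W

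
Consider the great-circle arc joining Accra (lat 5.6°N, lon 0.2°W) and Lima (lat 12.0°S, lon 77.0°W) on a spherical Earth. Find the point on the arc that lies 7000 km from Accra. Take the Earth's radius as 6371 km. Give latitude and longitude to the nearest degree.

From cos δ = sin φ₁ sin φ₂ + cos φ₁ cos φ₂ cos Δλ, the central angle is δ ≈ 1.367 rad (78.3°). The total great-circle distance is δ·R ≈ 1.367 × 6371 ≈ 8712 km, so the target fraction is f = 7000/8712 ≈ 0.804.
Interpolate at f ≈ 0.804 with slerp weights a = sin((1−f)δ)/sin δ ≈ 0.271, b = sin(fδ)/sin δ ≈ 0.909.
p = a·p₁ + b·p₂ ≈ (0.470, -0.868, -0.163); φ = arcsin(p_z) ≈ -9.36°, λ = atan2(p_y, p_x) ≈ -61.56°.

≈ lat 9°S, lon 62°W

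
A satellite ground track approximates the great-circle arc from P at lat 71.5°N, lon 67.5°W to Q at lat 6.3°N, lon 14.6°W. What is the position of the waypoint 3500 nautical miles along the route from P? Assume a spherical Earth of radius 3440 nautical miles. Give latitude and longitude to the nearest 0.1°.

≈ lat 20.3°N, lon 18.7°W

From cos δ = sin φ₁ sin φ₂ + cos φ₁ cos φ₂ cos Δλ, the central angle is δ ≈ 1.272 rad (72.9°). The total great-circle distance is δ·R ≈ 1.272 × 3440 ≈ 4376 nmi, so the target fraction is f = 3500/4376 ≈ 0.800.
Interpolate at f ≈ 0.800 with slerp weights a = sin((1−f)δ)/sin δ ≈ 0.264, b = sin(fδ)/sin δ ≈ 0.890.
p = a·p₁ + b·p₂ ≈ (0.888, -0.300, 0.348); φ = arcsin(p_z) ≈ 20.34°, λ = atan2(p_y, p_x) ≈ -18.68°.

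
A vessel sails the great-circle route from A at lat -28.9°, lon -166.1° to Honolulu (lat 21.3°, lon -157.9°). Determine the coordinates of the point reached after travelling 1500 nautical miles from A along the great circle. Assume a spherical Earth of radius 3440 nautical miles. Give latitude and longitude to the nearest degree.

≈ lat -4°, lon -162°

Convert each endpoint to a unit vector on the sphere (x = cos φ cos λ, y = cos φ sin λ, z = sin φ).
The central angle between the endpoints is δ = arccos(p₁·p₂) ≈ 0.887 rad (50.8°). The total great-circle distance is δ·R ≈ 0.887 × 3440 ≈ 3051 nmi, so the target fraction is f = 1500/3051 ≈ 0.492.
Interpolate at f ≈ 0.492 with slerp weights a = sin((1−f)δ)/sin δ ≈ 0.562, b = sin(fδ)/sin δ ≈ 0.545.
p = a·p₁ + b·p₂ ≈ (-0.948, -0.309, -0.074); φ = arcsin(p_z) ≈ -4.23°, λ = atan2(p_y, p_x) ≈ -161.94°.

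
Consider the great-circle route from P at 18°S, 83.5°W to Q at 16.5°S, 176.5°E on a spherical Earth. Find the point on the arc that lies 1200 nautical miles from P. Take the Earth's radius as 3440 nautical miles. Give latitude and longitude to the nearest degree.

≈ 23°S, 104°W

Write both endpoints as unit vectors p₁, p₂ with components (cos φ cos λ, cos φ sin λ, sin φ).
The central angle between the endpoints is δ = arccos(p₁·p₂) ≈ 1.641 rad (94.0°). The total great-circle distance is δ·R ≈ 1.641 × 3440 ≈ 5647 nmi, so the target fraction is f = 1200/5647 ≈ 0.213.
Interpolate at f ≈ 0.213 with slerp weights a = sin((1−f)δ)/sin δ ≈ 0.964, b = sin(fδ)/sin δ ≈ 0.343.
p = a·p₁ + b·p₂ ≈ (-0.224, -0.891, -0.395); φ = arcsin(p_z) ≈ -23.28°, λ = atan2(p_y, p_x) ≈ -104.12°.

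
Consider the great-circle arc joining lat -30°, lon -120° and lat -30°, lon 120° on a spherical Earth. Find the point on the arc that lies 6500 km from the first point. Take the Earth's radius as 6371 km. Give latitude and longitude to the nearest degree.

≈ lat -48°, lon 165°

From cos δ = sin φ₁ sin φ₂ + cos φ₁ cos φ₂ cos Δλ, the central angle is δ ≈ 1.696 rad (97.2°). The total great-circle distance is δ·R ≈ 1.696 × 6371 ≈ 10806 km, so the target fraction is f = 6500/10806 ≈ 0.602.
Interpolate at f ≈ 0.602 with slerp weights a = sin((1−f)δ)/sin δ ≈ 0.631, b = sin(fδ)/sin δ ≈ 0.859.
p = a·p₁ + b·p₂ ≈ (-0.645, 0.171, -0.745); φ = arcsin(p_z) ≈ -48.14°, λ = atan2(p_y, p_x) ≈ 165.12°.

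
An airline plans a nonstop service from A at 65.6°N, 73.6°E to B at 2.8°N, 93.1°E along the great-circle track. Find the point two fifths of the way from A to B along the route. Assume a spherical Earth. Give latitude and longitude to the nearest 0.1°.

≈ 40.8°N, 85.9°E

Write both endpoints as unit vectors p₁, p₂ with components (cos φ cos λ, cos φ sin λ, sin φ).
The central angle between the endpoints is δ = arccos(p₁·p₂) ≈ 1.122 rad (64.3°).
Interpolate at f = 2/5 with slerp weights a = sin((1−f)δ)/sin δ ≈ 0.692, b = sin(fδ)/sin δ ≈ 0.482.
p = a·p₁ + b·p₂ ≈ (0.055, 0.755, 0.654); φ = arcsin(p_z) ≈ 40.83°, λ = atan2(p_y, p_x) ≈ 85.85°.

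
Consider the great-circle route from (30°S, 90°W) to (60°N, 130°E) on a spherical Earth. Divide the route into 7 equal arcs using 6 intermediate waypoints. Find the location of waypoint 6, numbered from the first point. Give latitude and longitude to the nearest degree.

The haversine formula gives a central angle δ ≈ 2.441 rad (139.9°) between the endpoints.
Interpolate at f = 6/7 with slerp weights a = sin((1−f)δ)/sin δ ≈ 0.530, b = sin(fδ)/sin δ ≈ 1.345.
p = a·p₁ + b·p₂ ≈ (-0.432, 0.056, 0.900); φ = arcsin(p_z) ≈ 64.15°, λ = atan2(p_y, p_x) ≈ 172.62°.

≈ (64°N, 173°E)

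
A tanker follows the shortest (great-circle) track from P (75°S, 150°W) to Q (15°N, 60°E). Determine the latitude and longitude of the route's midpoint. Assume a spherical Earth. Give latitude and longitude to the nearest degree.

≈ (43°S, 70°E)

Write both endpoints as unit vectors p₁, p₂ with components (cos φ cos λ, cos φ sin λ, sin φ).
The central angle between the endpoints is δ = arccos(p₁·p₂) ≈ 2.056 rad (117.8°).
Interpolate at f = 1/2 with slerp weights a = sin((1−f)δ)/sin δ ≈ 0.968, b = sin(fδ)/sin δ ≈ 0.968.
p = a·p₁ + b·p₂ ≈ (0.251, 0.685, -0.685); φ = arcsin(p_z) ≈ -43.20°, λ = atan2(p_y, p_x) ≈ 69.90°.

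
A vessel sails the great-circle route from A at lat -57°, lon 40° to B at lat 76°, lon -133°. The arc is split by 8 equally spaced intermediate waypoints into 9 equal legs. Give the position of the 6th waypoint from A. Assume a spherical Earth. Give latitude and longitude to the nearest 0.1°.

The haversine formula gives a central angle δ ≈ 2.807 rad (160.8°) between the endpoints.
Interpolate at f = 6/9 with slerp weights a = sin((1−f)δ)/sin δ ≈ 2.451, b = sin(fδ)/sin δ ≈ 2.909.
p = a·p₁ + b·p₂ ≈ (0.543, 0.344, 0.766); φ = arcsin(p_z) ≈ 50.03°, λ = atan2(p_y, p_x) ≈ 32.33°.

≈ lat 50.0°, lon 32.3°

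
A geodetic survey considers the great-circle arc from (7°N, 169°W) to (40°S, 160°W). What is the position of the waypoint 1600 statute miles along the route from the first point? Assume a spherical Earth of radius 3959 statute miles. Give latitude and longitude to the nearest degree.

Convert each endpoint to a unit vector on the sphere (x = cos φ cos λ, y = cos φ sin λ, z = sin φ).
The central angle between the endpoints is δ = arccos(p₁·p₂) ≈ 0.833 rad (47.7°). The total great-circle distance is δ·R ≈ 0.833 × 3959 ≈ 3298 mi, so the target fraction is f = 1600/3298 ≈ 0.485.
Interpolate at f ≈ 0.485 with slerp weights a = sin((1−f)δ)/sin δ ≈ 0.562, b = sin(fδ)/sin δ ≈ 0.531.
p = a·p₁ + b·p₂ ≈ (-0.930, -0.246, -0.273); φ = arcsin(p_z) ≈ -15.85°, λ = atan2(p_y, p_x) ≈ -165.20°.

≈ (16°S, 165°W)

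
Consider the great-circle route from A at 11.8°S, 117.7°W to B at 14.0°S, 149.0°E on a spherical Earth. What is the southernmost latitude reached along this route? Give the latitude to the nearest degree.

The great circle lies in the plane with unit normal n̂ = (p₁ × p₂)/|p₁ × p₂|.
Here n̂_z ≈ -0.948; the vertex latitude is φ_max = arccos|n̂_z| ≈ 18.5°.

≈ 19°S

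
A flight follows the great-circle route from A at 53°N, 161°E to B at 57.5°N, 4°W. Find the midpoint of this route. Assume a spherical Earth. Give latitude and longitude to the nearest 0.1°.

≈ 84.4°N, 101.8°E

From cos δ = sin φ₁ sin φ₂ + cos φ₁ cos φ₂ cos Δλ, the central angle is δ ≈ 1.201 rad (68.8°).
Interpolate at f = 1/2 with slerp weights a = sin((1−f)δ)/sin δ ≈ 0.606, b = sin(fδ)/sin δ ≈ 0.606.
p = a·p₁ + b·p₂ ≈ (-0.020, 0.096, 0.995); φ = arcsin(p_z) ≈ 84.37°, λ = atan2(p_y, p_x) ≈ 101.78°.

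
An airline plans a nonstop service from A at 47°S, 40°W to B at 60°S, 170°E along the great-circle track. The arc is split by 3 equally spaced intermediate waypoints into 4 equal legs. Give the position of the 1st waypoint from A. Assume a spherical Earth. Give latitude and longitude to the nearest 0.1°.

Convert each endpoint to a unit vector on the sphere (x = cos φ cos λ, y = cos φ sin λ, z = sin φ).
The central angle between the endpoints is δ = arccos(p₁·p₂) ≈ 1.226 rad (70.2°).
Interpolate at f = 1/4 with slerp weights a = sin((1−f)δ)/sin δ ≈ 0.845, b = sin(fδ)/sin δ ≈ 0.321.
p = a·p₁ + b·p₂ ≈ (0.284, -0.343, -0.896); φ = arcsin(p_z) ≈ -63.59°, λ = atan2(p_y, p_x) ≈ -50.38°.

≈ 63.6°S, 50.4°W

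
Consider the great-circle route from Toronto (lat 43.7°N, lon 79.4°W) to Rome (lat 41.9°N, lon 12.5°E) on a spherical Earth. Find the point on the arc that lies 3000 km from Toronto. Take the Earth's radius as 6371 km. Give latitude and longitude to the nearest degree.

Convert each endpoint to a unit vector on the sphere (x = cos φ cos λ, y = cos φ sin λ, z = sin φ).
The central angle between the endpoints is δ = arccos(p₁·p₂) ≈ 1.111 rad (63.7°). The total great-circle distance is δ·R ≈ 1.111 × 6371 ≈ 7080 km, so the target fraction is f = 3000/7080 ≈ 0.424.
Interpolate at f ≈ 0.424 with slerp weights a = sin((1−f)δ)/sin δ ≈ 0.667, b = sin(fδ)/sin δ ≈ 0.506.
p = a·p₁ + b·p₂ ≈ (0.456, -0.392, 0.799); φ = arcsin(p_z) ≈ 53.00°, λ = atan2(p_y, p_x) ≈ -40.67°.

≈ lat 53°N, lon 41°W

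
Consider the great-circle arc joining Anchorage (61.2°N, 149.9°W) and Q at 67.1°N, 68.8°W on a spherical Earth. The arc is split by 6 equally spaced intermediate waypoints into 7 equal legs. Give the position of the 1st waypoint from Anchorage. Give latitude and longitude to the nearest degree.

≈ 64°N, 142°W

Convert each endpoint to a unit vector on the sphere (x = cos φ cos λ, y = cos φ sin λ, z = sin φ).
The central angle between the endpoints is δ = arccos(p₁·p₂) ≈ 0.580 rad (33.3°).
Interpolate at f = 1/7 with slerp weights a = sin((1−f)δ)/sin δ ≈ 0.870, b = sin(fδ)/sin δ ≈ 0.151.
p = a·p₁ + b·p₂ ≈ (-0.341, -0.265, 0.902); φ = arcsin(p_z) ≈ 64.39°, λ = atan2(p_y, p_x) ≈ -142.18°.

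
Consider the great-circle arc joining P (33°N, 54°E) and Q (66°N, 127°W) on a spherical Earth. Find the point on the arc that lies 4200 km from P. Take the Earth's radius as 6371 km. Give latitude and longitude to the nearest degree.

≈ (71°N, 55°E)

Convert each endpoint to a unit vector on the sphere (x = cos φ cos λ, y = cos φ sin λ, z = sin φ).
The central angle between the endpoints is δ = arccos(p₁·p₂) ≈ 1.414 rad (81.0°). The total great-circle distance is δ·R ≈ 1.414 × 6371 ≈ 9006 km, so the target fraction is f = 4200/9006 ≈ 0.466.
Interpolate at f ≈ 0.466 with slerp weights a = sin((1−f)δ)/sin δ ≈ 0.693, b = sin(fδ)/sin δ ≈ 0.620.
p = a·p₁ + b·p₂ ≈ (0.190, 0.269, 0.944); φ = arcsin(p_z) ≈ 70.77°, λ = atan2(p_y, p_x) ≈ 54.77°.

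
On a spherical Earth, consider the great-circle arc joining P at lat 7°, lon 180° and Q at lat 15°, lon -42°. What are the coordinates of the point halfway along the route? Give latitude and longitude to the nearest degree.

Write both endpoints as unit vectors p₁, p₂ with components (cos φ cos λ, cos φ sin λ, sin φ).
The central angle between the endpoints is δ = arccos(p₁·p₂) ≈ 2.320 rad (132.9°).
Interpolate at f = 1/2 with slerp weights a = sin((1−f)δ)/sin δ ≈ 1.252, b = sin(fδ)/sin δ ≈ 1.252.
p = a·p₁ + b·p₂ ≈ (-0.344, -0.809, 0.477); φ = arcsin(p_z) ≈ 28.46°, λ = atan2(p_y, p_x) ≈ -113.03°.

≈ lat 28°, lon -113°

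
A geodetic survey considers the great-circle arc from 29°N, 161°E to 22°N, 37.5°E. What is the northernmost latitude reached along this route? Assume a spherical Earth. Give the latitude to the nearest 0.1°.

The great circle lies in the plane with unit normal n̂ = (p₁ × p₂)/|p₁ × p₂|.
Here n̂_z ≈ -0.701; the vertex latitude is φ_max = arccos|n̂_z| ≈ 45.5°.

≈ 45.5°N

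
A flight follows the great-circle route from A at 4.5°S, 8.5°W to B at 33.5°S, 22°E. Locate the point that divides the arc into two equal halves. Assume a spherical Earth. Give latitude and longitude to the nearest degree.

Write both endpoints as unit vectors p₁, p₂ with components (cos φ cos λ, cos φ sin λ, sin φ).
The central angle between the endpoints is δ = arccos(p₁·p₂) ≈ 0.708 rad (40.6°).
Interpolate at f = 1/2 with slerp weights a = sin((1−f)δ)/sin δ ≈ 0.533, b = sin(fδ)/sin δ ≈ 0.533.
p = a·p₁ + b·p₂ ≈ (0.938, 0.088, -0.336); φ = arcsin(p_z) ≈ -19.64°, λ = atan2(p_y, p_x) ≈ 5.36°.

≈ 20°S, 5°E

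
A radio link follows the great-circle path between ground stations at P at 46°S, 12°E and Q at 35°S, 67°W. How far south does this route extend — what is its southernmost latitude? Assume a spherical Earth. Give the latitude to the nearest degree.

The great circle lies in the plane with unit normal n̂ = (p₁ × p₂)/|p₁ × p₂|.
Here n̂_z ≈ -0.654; the vertex latitude is φ_max = arccos|n̂_z| ≈ 49.1°.
Check via Clairaut: cos φ_max = |cos φ₁| · sin C = cos(46.0°)·sin(109.6°) ≈ 0.654, again giving ≈ 49.1°.

≈ 49°S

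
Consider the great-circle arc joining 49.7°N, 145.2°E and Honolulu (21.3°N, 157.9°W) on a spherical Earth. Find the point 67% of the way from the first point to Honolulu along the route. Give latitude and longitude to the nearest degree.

Convert each endpoint to a unit vector on the sphere (x = cos φ cos λ, y = cos φ sin λ, z = sin φ).
The central angle between the endpoints is δ = arccos(p₁·p₂) ≈ 0.920 rad (52.7°).
Interpolate at f = 0.67 with slerp weights a = sin((1−f)δ)/sin δ ≈ 0.376, b = sin(fδ)/sin δ ≈ 0.727.
p = a·p₁ + b·p₂ ≈ (-0.827, -0.116, 0.550); φ = arcsin(p_z) ≈ 33.40°, λ = atan2(p_y, p_x) ≈ -172.01°.

≈ 33°N, 172°W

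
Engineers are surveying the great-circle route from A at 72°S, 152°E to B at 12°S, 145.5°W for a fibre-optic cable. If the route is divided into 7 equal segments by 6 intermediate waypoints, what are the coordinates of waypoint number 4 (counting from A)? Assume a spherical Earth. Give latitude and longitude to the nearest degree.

≈ 41°S, 157°W

Convert each endpoint to a unit vector on the sphere (x = cos φ cos λ, y = cos φ sin λ, z = sin φ).
The central angle between the endpoints is δ = arccos(p₁·p₂) ≈ 1.227 rad (70.3°).
Interpolate at f = 4/7 with slerp weights a = sin((1−f)δ)/sin δ ≈ 0.533, b = sin(fδ)/sin δ ≈ 0.685.
p = a·p₁ + b·p₂ ≈ (-0.698, -0.302, -0.649); φ = arcsin(p_z) ≈ -40.50°, λ = atan2(p_y, p_x) ≈ -156.58°.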